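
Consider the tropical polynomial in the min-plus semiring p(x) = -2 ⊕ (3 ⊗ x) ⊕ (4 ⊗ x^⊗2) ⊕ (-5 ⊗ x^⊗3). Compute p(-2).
p(-2) = -11

A tropical monomial a ⊗ x^⊗i evaluates to a + i · x. Evaluating each term at x = -2:
  Term 0 contributes -2 + 0 · -2 = -2
  Term 1 contributes 3 + 1 · -2 = 1
  Term 2 contributes 4 + 2 · -2 = 0
  Term 3 contributes -5 + 3 · -2 = -11
p(-2) = ⊕ of these = min[-2, 1, 0, -11] = -11.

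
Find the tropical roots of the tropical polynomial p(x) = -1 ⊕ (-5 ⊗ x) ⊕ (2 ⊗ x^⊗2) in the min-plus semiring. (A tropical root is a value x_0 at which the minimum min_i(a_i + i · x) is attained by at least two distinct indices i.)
Roots: {-7, 4}

Each tropical root is a break point of the lower envelope of the lines y = a_i + i · x (there are 3 lines, with slopes 0, 1, ..., 2). Only the lines that attain the minimum somewhere contribute to roots; other lines are dominated. Here the surviving (envelope) indices are i = 2, i = 1, i = 0.
Intersections between consecutive envelope lines give the roots: for adjacent envelope indices i < j the intersection is x = (a_i − a_j) / (j − i). Reading off the sorted break points: {-7, 4}.
Verification: at each break x_0, at least two indices attain the minimum of min_i(a_i + i · x_0).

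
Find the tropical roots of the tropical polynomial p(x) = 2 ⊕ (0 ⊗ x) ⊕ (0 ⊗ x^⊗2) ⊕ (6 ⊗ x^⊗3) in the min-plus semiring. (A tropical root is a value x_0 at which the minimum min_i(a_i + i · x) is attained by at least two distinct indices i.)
Roots: {-6, 0, 2}

Each tropical root is a break point of the lower envelope of the lines y = a_i + i · x (there are 4 lines, with slopes 0, 1, ..., 3). Only the lines that attain the minimum somewhere contribute to roots; other lines are dominated. Here the surviving (envelope) indices are i = 3, i = 2, i = 1, i = 0.
Intersections between consecutive envelope lines give the roots: for adjacent envelope indices i < j the intersection is x = (a_i − a_j) / (j − i). Reading off the sorted break points: {-6, 0, 2}.
Verification: at each break x_0, at least two indices attain the minimum of min_i(a_i + i · x_0).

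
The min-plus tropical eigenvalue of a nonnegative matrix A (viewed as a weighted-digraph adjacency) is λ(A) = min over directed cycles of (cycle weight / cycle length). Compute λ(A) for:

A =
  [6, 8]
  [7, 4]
λ(A) = 4

Enumerate directed cycles and compute their means (weight / length). Sample:
  cycle 0 → 0: weight = 6, length = 1, mean = 6/1 ≈ 6.000
  cycle 1 → 1: weight = 4, length = 1, mean = 4/1 ≈ 4.000
  cycle 0 → 1 → 0: weight = 15, length = 2, mean = 15/2 ≈ 7.500
  cycle 1 → 0 → 1: weight = 15, length = 2, mean = 15/2 ≈ 7.500
Minimum mean = 4.000, attained e.g. along the cycle 1 → 1 with weight 4 and length 1. So λ(A) = 4/1 = 4.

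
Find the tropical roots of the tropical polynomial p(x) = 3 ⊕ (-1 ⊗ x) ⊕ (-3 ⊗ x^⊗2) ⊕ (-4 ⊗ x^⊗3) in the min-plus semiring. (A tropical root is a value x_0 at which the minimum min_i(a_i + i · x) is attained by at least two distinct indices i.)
Roots: {1, 2, 4}

Each tropical root is a break point of the lower envelope of the lines y = a_i + i · x (there are 4 lines, with slopes 0, 1, ..., 3). Only the lines that attain the minimum somewhere contribute to roots; other lines are dominated. Here the surviving (envelope) indices are i = 3, i = 2, i = 1, i = 0.
Intersections between consecutive envelope lines give the roots: for adjacent envelope indices i < j the intersection is x = (a_i − a_j) / (j − i). Reading off the sorted break points: {1, 2, 4}.
Verification: at each break x_0, at least two indices attain the minimum of min_i(a_i + i · x_0).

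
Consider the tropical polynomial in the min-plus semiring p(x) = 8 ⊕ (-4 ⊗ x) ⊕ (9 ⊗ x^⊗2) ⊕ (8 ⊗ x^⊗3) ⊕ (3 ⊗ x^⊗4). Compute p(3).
p(3) = -1

A tropical monomial a ⊗ x^⊗i evaluates to a + i · x. Evaluating each term at x = 3:
  Term 0 contributes 8 + 0 · 3 = 8
  Term 1 contributes -4 + 1 · 3 = -1
  Term 2 contributes 9 + 2 · 3 = 15
  Term 3 contributes 8 + 3 · 3 = 17
  Term 4 contributes 3 + 4 · 3 = 15
p(3) = ⊕ of these = min[8, -1, 15, 17, 15] = -1.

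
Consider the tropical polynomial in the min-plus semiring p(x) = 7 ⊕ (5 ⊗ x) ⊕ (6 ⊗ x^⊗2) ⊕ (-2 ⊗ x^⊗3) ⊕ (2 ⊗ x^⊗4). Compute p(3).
p(3) = 7

A tropical monomial a ⊗ x^⊗i evaluates to a + i · x. Evaluating each term at x = 3:
  Term 0 contributes 7 + 0 · 3 = 7
  Term 1 contributes 5 + 1 · 3 = 8
  Term 2 contributes 6 + 2 · 3 = 12
  Term 3 contributes -2 + 3 · 3 = 7
  Term 4 contributes 2 + 4 · 3 = 14
p(3) = ⊕ of these = min[7, 8, 12, 7, 14] = 7.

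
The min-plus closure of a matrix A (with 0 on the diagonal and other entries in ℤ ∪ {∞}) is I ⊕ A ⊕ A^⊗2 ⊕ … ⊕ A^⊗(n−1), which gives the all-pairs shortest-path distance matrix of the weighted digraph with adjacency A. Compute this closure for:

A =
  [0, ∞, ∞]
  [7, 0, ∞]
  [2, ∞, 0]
Closure =
  [0, ∞, ∞]
  [7, 0, ∞]
  [2, ∞, 0]

This is the Floyd-Warshall all-pairs shortest-path computation. For each intermediate vertex k = 0, 1, …, 2, update dist[i][j] ← min(dist[i][j], dist[i][k] + dist[k][j]). The final matrix gives, for each (i, j), the minimum total weight of any directed path from i to j (possibly empty when i = j).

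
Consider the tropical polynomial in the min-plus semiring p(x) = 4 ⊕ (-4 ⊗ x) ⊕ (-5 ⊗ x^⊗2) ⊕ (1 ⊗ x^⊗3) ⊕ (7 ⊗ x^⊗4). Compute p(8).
p(8) = 4

A tropical monomial a ⊗ x^⊗i evaluates to a + i · x. Evaluating each term at x = 8:
  Term 0 contributes 4 + 0 · 8 = 4
  Term 1 contributes -4 + 1 · 8 = 4
  Term 2 contributes -5 + 2 · 8 = 11
  Term 3 contributes 1 + 3 · 8 = 25
  Term 4 contributes 7 + 4 · 8 = 39
p(8) = ⊕ of these = min[4, 4, 11, 25, 39] = 4.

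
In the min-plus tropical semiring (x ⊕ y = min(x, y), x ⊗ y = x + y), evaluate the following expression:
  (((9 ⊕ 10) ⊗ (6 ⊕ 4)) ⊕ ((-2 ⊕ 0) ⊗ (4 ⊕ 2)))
(((9 ⊕ 10) ⊗ (6 ⊕ 4)) ⊕ ((-2 ⊕ 0) ⊗ (4 ⊕ 2))) = 0

Expand innermost to outermost. Recall ⊕ takes the minimum of its arguments and ⊗ takes their sum. Working out the expression (((9 ⊕ 10) ⊗ (6 ⊕ 4)) ⊕ ((-2 ⊕ 0) ⊗ (4 ⊕ 2))) gives 0.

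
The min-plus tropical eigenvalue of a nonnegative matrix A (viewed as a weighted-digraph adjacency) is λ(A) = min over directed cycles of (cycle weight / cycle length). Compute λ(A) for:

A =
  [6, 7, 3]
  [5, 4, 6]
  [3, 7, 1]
λ(A) = 1

Enumerate directed cycles and compute their means (weight / length). Sample:
  cycle 0 → 0: weight = 6, length = 1, mean = 6/1 ≈ 6.000
  cycle 1 → 1: weight = 4, length = 1, mean = 4/1 ≈ 4.000
  cycle 2 → 2: weight = 1, length = 1, mean = 1/1 ≈ 1.000
  cycle 0 → 1 → 0: weight = 12, length = 2, mean = 12/2 ≈ 6.000
  cycle 0 → 2 → 0: weight = 6, length = 2, mean = 6/2 ≈ 3.000
  cycle 1 → 0 → 1: weight = 12, length = 2, mean = 12/2 ≈ 6.000
Minimum mean = 1.000, attained e.g. along the cycle 2 → 2 with weight 1 and length 1. So λ(A) = 1/1 = 1.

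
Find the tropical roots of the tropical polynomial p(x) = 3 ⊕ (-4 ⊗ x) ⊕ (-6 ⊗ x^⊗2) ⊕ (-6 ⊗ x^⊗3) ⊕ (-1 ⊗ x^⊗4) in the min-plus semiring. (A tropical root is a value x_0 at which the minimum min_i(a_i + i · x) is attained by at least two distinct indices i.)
Roots: {-5, 0, 2, 7}

Each tropical root is a break point of the lower envelope of the lines y = a_i + i · x (there are 5 lines, with slopes 0, 1, ..., 4). Only the lines that attain the minimum somewhere contribute to roots; other lines are dominated. Here the surviving (envelope) indices are i = 4, i = 3, i = 2, i = 1, i = 0.
Intersections between consecutive envelope lines give the roots: for adjacent envelope indices i < j the intersection is x = (a_i − a_j) / (j − i). Reading off the sorted break points: {-5, 0, 2, 7}.
Verification: at each break x_0, at least two indices attain the minimum of min_i(a_i + i · x_0).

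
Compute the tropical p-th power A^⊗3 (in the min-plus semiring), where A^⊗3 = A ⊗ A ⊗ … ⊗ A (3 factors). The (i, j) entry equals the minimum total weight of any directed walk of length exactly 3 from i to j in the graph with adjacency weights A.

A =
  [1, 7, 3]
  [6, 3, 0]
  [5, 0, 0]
A^⊗3 =
  [3, 3, 3]
  [5, 0, 0]
  [5, 0, 0]

Each entry (A^⊗3)_ij equals the minimum over all length-3 walks i = v_0 → v_1 → … → v_3 = j of Σ_t A[v_t][v_{t+1}]. For example, for (i, j) = (0, 2) we minimise over 9 possible intermediate vertex sequences; the minimum is 3, attained along the walk 0 → 2 → 1 → 2.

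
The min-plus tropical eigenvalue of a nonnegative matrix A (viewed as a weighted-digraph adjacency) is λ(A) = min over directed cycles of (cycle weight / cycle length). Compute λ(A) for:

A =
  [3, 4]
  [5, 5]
λ(A) = 3

Enumerate directed cycles and compute their means (weight / length). Sample:
  cycle 0 → 0: weight = 3, length = 1, mean = 3/1 ≈ 3.000
  cycle 1 → 1: weight = 5, length = 1, mean = 5/1 ≈ 5.000
  cycle 0 → 1 → 0: weight = 9, length = 2, mean = 9/2 ≈ 4.500
  cycle 1 → 0 → 1: weight = 9, length = 2, mean = 9/2 ≈ 4.500
Minimum mean = 3.000, attained e.g. along the cycle 0 → 0 with weight 3 and length 1. So λ(A) = 3/1 = 3.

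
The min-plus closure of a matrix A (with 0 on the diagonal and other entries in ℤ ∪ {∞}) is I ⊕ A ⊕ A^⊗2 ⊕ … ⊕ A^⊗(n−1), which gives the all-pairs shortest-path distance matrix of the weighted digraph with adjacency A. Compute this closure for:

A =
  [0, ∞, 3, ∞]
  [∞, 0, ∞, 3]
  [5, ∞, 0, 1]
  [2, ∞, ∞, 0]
Closure =
  [0, ∞, 3, 4]
  [5, 0, 8, 3]
  [3, ∞, 0, 1]
  [2, ∞, 5, 0]

This is the Floyd-Warshall all-pairs shortest-path computation. For each intermediate vertex k = 0, 1, …, 3, update dist[i][j] ← min(dist[i][j], dist[i][k] + dist[k][j]). The final matrix gives, for each (i, j), the minimum total weight of any directed path from i to j (possibly empty when i = j).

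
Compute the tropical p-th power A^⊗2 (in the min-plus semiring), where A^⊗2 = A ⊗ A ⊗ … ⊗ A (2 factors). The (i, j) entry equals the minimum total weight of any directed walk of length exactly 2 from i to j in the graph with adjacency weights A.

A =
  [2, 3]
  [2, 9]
A^⊗2 =
  [4, 5]
  [4, 5]

Each entry (A^⊗2)_ij equals the minimum over all length-2 walks i = v_0 → v_1 → … → v_2 = j of Σ_t A[v_t][v_{t+1}]. For example, for (i, j) = (0, 1) we minimise over 2 possible intermediate vertex sequences; the minimum is 5, attained along the walk 0 → 0 → 1.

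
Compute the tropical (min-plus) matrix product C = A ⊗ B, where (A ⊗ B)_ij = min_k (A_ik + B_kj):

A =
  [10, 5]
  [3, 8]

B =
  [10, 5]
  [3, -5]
A ⊗ B =
  [8, 0]
  [11, 3]

Apply the min-plus product entry-by-entry:
  C[0][0] = min over k of (A[0][0] + B[0][0] = 10 + 10 = 20, A[0][1] + B[1][0] = 5 + 3 = 8) = 8 (attained at k = 1)
  C[0][1] = min over k of (A[0][0] + B[0][1] = 10 + 5 = 15, A[0][1] + B[1][1] = 5 + -5 = 0) = 0 (attained at k = 1)
  C[1][0] = min over k of (A[1][0] + B[0][0] = 3 + 10 = 13, A[1][1] + B[1][0] = 8 + 3 = 11) = 11 (attained at k = 1)
  C[1][1] = min over k of (A[1][0] + B[0][1] = 3 + 5 = 8, A[1][1] + B[1][1] = 8 + -5 = 3) = 3 (attained at k = 1)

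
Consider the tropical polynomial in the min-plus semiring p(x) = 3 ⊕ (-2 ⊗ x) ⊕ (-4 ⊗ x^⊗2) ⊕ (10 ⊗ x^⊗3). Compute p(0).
p(0) = -4

A tropical monomial a ⊗ x^⊗i evaluates to a + i · x. Evaluating each term at x = 0:
  Term 0 contributes 3 + 0 · 0 = 3
  Term 1 contributes -2 + 1 · 0 = -2
  Term 2 contributes -4 + 2 · 0 = -4
  Term 3 contributes 10 + 3 · 0 = 10
p(0) = ⊕ of these = min[3, -2, -4, 10] = -4.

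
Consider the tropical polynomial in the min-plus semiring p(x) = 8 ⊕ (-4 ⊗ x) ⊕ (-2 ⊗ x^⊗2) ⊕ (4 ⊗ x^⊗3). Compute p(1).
p(1) = -3

A tropical monomial a ⊗ x^⊗i evaluates to a + i · x. Evaluating each term at x = 1:
  Term 0 contributes 8 + 0 · 1 = 8
  Term 1 contributes -4 + 1 · 1 = -3
  Term 2 contributes -2 + 2 · 1 = 0
  Term 3 contributes 4 + 3 · 1 = 7
p(1) = ⊕ of these = min[8, -3, 0, 7] = -3.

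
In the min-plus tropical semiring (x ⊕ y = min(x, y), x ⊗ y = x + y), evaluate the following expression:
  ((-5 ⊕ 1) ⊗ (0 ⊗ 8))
((-5 ⊕ 1) ⊗ (0 ⊗ 8)) = 3

Expand innermost to outermost. Recall ⊕ takes the minimum of its arguments and ⊗ takes their sum. Working out the expression ((-5 ⊕ 1) ⊗ (0 ⊗ 8)) gives 3.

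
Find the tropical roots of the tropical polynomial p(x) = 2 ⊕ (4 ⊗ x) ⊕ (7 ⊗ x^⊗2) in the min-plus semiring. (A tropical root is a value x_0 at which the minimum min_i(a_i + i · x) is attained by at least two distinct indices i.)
Roots: {-3, -2}

Each tropical root is a break point of the lower envelope of the lines y = a_i + i · x (there are 3 lines, with slopes 0, 1, ..., 2). Only the lines that attain the minimum somewhere contribute to roots; other lines are dominated. Here the surviving (envelope) indices are i = 2, i = 1, i = 0.
Intersections between consecutive envelope lines give the roots: for adjacent envelope indices i < j the intersection is x = (a_i − a_j) / (j − i). Reading off the sorted break points: {-3, -2}.
Verification: at each break x_0, at least two indices attain the minimum of min_i(a_i + i · x_0).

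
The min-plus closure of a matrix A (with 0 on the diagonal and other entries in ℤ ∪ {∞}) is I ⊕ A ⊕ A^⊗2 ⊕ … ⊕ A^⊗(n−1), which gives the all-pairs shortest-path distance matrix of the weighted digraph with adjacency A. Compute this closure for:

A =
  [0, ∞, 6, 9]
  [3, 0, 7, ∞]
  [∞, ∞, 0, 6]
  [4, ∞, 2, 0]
Closure =
  [0, ∞, 6, 9]
  [3, 0, 7, 12]
  [10, ∞, 0, 6]
  [4, ∞, 2, 0]

This is the Floyd-Warshall all-pairs shortest-path computation. For each intermediate vertex k = 0, 1, …, 3, update dist[i][j] ← min(dist[i][j], dist[i][k] + dist[k][j]). The final matrix gives, for each (i, j), the minimum total weight of any directed path from i to j (possibly empty when i = j).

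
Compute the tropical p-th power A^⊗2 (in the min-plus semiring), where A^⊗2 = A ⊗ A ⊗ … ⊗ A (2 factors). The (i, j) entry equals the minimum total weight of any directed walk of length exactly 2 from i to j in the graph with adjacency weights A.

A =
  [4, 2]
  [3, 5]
A^⊗2 =
  [5, 6]
  [7, 5]

Each entry (A^⊗2)_ij equals the minimum over all length-2 walks i = v_0 → v_1 → … → v_2 = j of Σ_t A[v_t][v_{t+1}]. For example, for (i, j) = (0, 1) we minimise over 2 possible intermediate vertex sequences; the minimum is 6, attained along the walk 0 → 0 → 1.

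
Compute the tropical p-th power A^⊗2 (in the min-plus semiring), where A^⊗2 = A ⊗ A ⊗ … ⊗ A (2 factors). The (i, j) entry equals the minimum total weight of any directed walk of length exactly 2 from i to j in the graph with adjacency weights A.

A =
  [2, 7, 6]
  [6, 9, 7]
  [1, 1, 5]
A^⊗2 =
  [4, 7, 8]
  [8, 8, 12]
  [3, 6, 7]

Each entry (A^⊗2)_ij equals the minimum over all length-2 walks i = v_0 → v_1 → … → v_2 = j of Σ_t A[v_t][v_{t+1}]. For example, for (i, j) = (0, 2) we minimise over 3 possible intermediate vertex sequences; the minimum is 8, attained along the walk 0 → 0 → 2.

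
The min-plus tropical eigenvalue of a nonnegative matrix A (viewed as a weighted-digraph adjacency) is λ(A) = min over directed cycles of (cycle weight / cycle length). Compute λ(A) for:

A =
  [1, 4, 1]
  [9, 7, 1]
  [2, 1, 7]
λ(A) = 1

Enumerate directed cycles and compute their means (weight / length). Sample:
  cycle 0 → 0: weight = 1, length = 1, mean = 1/1 ≈ 1.000
  cycle 1 → 1: weight = 7, length = 1, mean = 7/1 ≈ 7.000
  cycle 2 → 2: weight = 7, length = 1, mean = 7/1 ≈ 7.000
  cycle 0 → 1 → 0: weight = 13, length = 2, mean = 13/2 ≈ 6.500
  cycle 0 → 2 → 0: weight = 3, length = 2, mean = 3/2 ≈ 1.500
  cycle 1 → 0 → 1: weight = 13, length = 2, mean = 13/2 ≈ 6.500
Minimum mean = 1.000, attained e.g. along the cycle 0 → 0 with weight 1 and length 1. So λ(A) = 1/1 = 1.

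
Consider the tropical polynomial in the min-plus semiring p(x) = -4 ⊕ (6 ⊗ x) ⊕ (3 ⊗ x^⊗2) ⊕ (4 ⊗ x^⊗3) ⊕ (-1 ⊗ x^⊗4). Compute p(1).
p(1) = -4

A tropical monomial a ⊗ x^⊗i evaluates to a + i · x. Evaluating each term at x = 1:
  Term 0 contributes -4 + 0 · 1 = -4
  Term 1 contributes 6 + 1 · 1 = 7
  Term 2 contributes 3 + 2 · 1 = 5
  Term 3 contributes 4 + 3 · 1 = 7
  Term 4 contributes -1 + 4 · 1 = 3
p(1) = ⊕ of these = min[-4, 7, 5, 7, 3] = -4.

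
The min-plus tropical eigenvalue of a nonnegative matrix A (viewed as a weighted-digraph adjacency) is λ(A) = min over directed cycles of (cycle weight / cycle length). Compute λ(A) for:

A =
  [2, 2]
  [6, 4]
λ(A) = 2

Enumerate directed cycles and compute their means (weight / length). Sample:
  cycle 0 → 0: weight = 2, length = 1, mean = 2/1 ≈ 2.000
  cycle 1 → 1: weight = 4, length = 1, mean = 4/1 ≈ 4.000
  cycle 0 → 1 → 0: weight = 8, length = 2, mean = 8/2 ≈ 4.000
  cycle 1 → 0 → 1: weight = 8, length = 2, mean = 8/2 ≈ 4.000
Minimum mean = 2.000, attained e.g. along the cycle 0 → 0 with weight 2 and length 1. So λ(A) = 2/1 = 2.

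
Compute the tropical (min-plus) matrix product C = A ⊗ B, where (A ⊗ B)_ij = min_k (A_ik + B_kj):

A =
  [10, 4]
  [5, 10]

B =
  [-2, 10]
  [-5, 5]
A ⊗ B =
  [-1, 9]
  [3, 15]

Apply the min-plus product entry-by-entry:
  C[0][0] = min over k of (A[0][0] + B[0][0] = 10 + -2 = 8, A[0][1] + B[1][0] = 4 + -5 = -1) = -1 (attained at k = 1)
  C[0][1] = min over k of (A[0][0] + B[0][1] = 10 + 10 = 20, A[0][1] + B[1][1] = 4 + 5 = 9) = 9 (attained at k = 1)
  C[1][0] = min over k of (A[1][0] + B[0][0] = 5 + -2 = 3, A[1][1] + B[1][0] = 10 + -5 = 5) = 3 (attained at k = 0)
  C[1][1] = min over k of (A[1][0] + B[0][1] = 5 + 10 = 15, A[1][1] + B[1][1] = 10 + 5 = 15) = 15 (attained at k = 0)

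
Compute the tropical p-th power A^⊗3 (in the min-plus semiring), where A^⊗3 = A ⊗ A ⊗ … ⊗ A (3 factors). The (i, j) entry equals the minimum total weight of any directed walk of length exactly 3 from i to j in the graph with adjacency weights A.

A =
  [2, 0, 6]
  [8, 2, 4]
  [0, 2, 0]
A^⊗3 =
  [4, 4, 4]
  [4, 4, 4]
  [0, 0, 0]

Each entry (A^⊗3)_ij equals the minimum over all length-3 walks i = v_0 → v_1 → … → v_3 = j of Σ_t A[v_t][v_{t+1}]. For example, for (i, j) = (0, 2) we minimise over 9 possible intermediate vertex sequences; the minimum is 4, attained along the walk 0 → 1 → 2 → 2.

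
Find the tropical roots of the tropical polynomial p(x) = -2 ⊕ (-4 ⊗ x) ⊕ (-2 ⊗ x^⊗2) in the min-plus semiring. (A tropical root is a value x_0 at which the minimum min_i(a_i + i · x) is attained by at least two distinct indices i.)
Roots: {-2, 2}

Each tropical root is a break point of the lower envelope of the lines y = a_i + i · x (there are 3 lines, with slopes 0, 1, ..., 2). Only the lines that attain the minimum somewhere contribute to roots; other lines are dominated. Here the surviving (envelope) indices are i = 2, i = 1, i = 0.
Intersections between consecutive envelope lines give the roots: for adjacent envelope indices i < j the intersection is x = (a_i − a_j) / (j − i). Reading off the sorted break points: {-2, 2}.
Verification: at each break x_0, at least two indices attain the minimum of min_i(a_i + i · x_0).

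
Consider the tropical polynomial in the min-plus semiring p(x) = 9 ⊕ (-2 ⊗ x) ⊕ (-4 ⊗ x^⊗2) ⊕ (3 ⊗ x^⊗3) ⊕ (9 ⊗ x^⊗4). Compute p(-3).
p(-3) = -10

A tropical monomial a ⊗ x^⊗i evaluates to a + i · x. Evaluating each term at x = -3:
  Term 0 contributes 9 + 0 · -3 = 9
  Term 1 contributes -2 + 1 · -3 = -5
  Term 2 contributes -4 + 2 · -3 = -10
  Term 3 contributes 3 + 3 · -3 = -6
  Term 4 contributes 9 + 4 · -3 = -3
p(-3) = ⊕ of these = min[9, -5, -10, -6, -3] = -10.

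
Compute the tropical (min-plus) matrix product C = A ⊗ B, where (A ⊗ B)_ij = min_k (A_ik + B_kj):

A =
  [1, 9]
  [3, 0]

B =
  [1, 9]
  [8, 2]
A ⊗ B =
  [2, 10]
  [4, 2]

Apply the min-plus product entry-by-entry:
  C[0][0] = min over k of (A[0][0] + B[0][0] = 1 + 1 = 2, A[0][1] + B[1][0] = 9 + 8 = 17) = 2 (attained at k = 0)
  C[0][1] = min over k of (A[0][0] + B[0][1] = 1 + 9 = 10, A[0][1] + B[1][1] = 9 + 2 = 11) = 10 (attained at k = 0)
  C[1][0] = min over k of (A[1][0] + B[0][0] = 3 + 1 = 4, A[1][1] + B[1][0] = 0 + 8 = 8) = 4 (attained at k = 0)
  C[1][1] = min over k of (A[1][0] + B[0][1] = 3 + 9 = 12, A[1][1] + B[1][1] = 0 + 2 = 2) = 2 (attained at k = 1)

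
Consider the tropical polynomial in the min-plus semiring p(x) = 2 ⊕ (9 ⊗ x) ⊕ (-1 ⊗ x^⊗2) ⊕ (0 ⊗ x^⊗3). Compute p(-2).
p(-2) = -6

A tropical monomial a ⊗ x^⊗i evaluates to a + i · x. Evaluating each term at x = -2:
  Term 0 contributes 2 + 0 · -2 = 2
  Term 1 contributes 9 + 1 · -2 = 7
  Term 2 contributes -1 + 2 · -2 = -5
  Term 3 contributes 0 + 3 · -2 = -6
p(-2) = ⊕ of these = min[2, 7, -5, -6] = -6.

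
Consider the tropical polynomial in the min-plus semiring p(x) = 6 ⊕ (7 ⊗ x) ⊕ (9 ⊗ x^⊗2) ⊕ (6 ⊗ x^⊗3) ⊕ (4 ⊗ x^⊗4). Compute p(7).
p(7) = 6

A tropical monomial a ⊗ x^⊗i evaluates to a + i · x. Evaluating each term at x = 7:
  Term 0 contributes 6 + 0 · 7 = 6
  Term 1 contributes 7 + 1 · 7 = 14
  Term 2 contributes 9 + 2 · 7 = 23
  Term 3 contributes 6 + 3 · 7 = 27
  Term 4 contributes 4 + 4 · 7 = 32
p(7) = ⊕ of these = min[6, 14, 23, 27, 32] = 6.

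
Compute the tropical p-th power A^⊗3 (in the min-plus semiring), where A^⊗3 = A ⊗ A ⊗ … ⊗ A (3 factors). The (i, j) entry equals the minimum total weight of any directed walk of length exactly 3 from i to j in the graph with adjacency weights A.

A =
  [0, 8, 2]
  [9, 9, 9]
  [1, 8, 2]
A^⊗3 =
  [0, 8, 2]
  [9, 17, 11]
  [1, 9, 3]

Each entry (A^⊗3)_ij equals the minimum over all length-3 walks i = v_0 → v_1 → … → v_3 = j of Σ_t A[v_t][v_{t+1}]. For example, for (i, j) = (0, 2) we minimise over 9 possible intermediate vertex sequences; the minimum is 2, attained along the walk 0 → 0 → 0 → 2.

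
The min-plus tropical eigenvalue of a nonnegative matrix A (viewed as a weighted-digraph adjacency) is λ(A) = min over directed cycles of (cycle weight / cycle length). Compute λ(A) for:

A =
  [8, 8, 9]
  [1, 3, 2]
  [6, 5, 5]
λ(A) = 3

Enumerate directed cycles and compute their means (weight / length). Sample:
  cycle 0 → 0: weight = 8, length = 1, mean = 8/1 ≈ 8.000
  cycle 1 → 1: weight = 3, length = 1, mean = 3/1 ≈ 3.000
  cycle 2 → 2: weight = 5, length = 1, mean = 5/1 ≈ 5.000
  cycle 0 → 1 → 0: weight = 9, length = 2, mean = 9/2 ≈ 4.500
  cycle 0 → 2 → 0: weight = 15, length = 2, mean = 15/2 ≈ 7.500
  cycle 1 → 0 → 1: weight = 9, length = 2, mean = 9/2 ≈ 4.500
Minimum mean = 3.000, attained e.g. along the cycle 1 → 1 with weight 3 and length 1. So λ(A) = 3/1 = 3.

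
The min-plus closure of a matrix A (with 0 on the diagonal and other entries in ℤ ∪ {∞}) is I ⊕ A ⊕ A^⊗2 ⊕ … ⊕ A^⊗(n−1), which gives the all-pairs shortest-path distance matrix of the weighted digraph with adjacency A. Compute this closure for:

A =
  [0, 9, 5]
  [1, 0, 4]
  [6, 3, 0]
Closure =
  [0, 8, 5]
  [1, 0, 4]
  [4, 3, 0]

This is the Floyd-Warshall all-pairs shortest-path computation. For each intermediate vertex k = 0, 1, …, 2, update dist[i][j] ← min(dist[i][j], dist[i][k] + dist[k][j]). The final matrix gives, for each (i, j), the minimum total weight of any directed path from i to j (possibly empty when i = j).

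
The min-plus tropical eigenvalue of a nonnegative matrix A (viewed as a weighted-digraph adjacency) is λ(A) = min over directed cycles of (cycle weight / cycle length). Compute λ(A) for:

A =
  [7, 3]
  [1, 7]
λ(A) = 2

Enumerate directed cycles and compute their means (weight / length). Sample:
  cycle 0 → 0: weight = 7, length = 1, mean = 7/1 ≈ 7.000
  cycle 1 → 1: weight = 7, length = 1, mean = 7/1 ≈ 7.000
  cycle 0 → 1 → 0: weight = 4, length = 2, mean = 4/2 ≈ 2.000
  cycle 1 → 0 → 1: weight = 4, length = 2, mean = 4/2 ≈ 2.000
Minimum mean = 2.000, attained e.g. along the cycle 0 → 1 → 0 with weight 4 and length 2. So λ(A) = 4/2 = 2.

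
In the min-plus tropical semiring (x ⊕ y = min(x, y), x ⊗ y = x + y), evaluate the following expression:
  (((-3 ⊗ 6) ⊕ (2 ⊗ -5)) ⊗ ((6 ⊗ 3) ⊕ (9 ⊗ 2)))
(((-3 ⊗ 6) ⊕ (2 ⊗ -5)) ⊗ ((6 ⊗ 3) ⊕ (9 ⊗ 2))) = 6

Expand innermost to outermost. Recall ⊕ takes the minimum of its arguments and ⊗ takes their sum. Working out the expression (((-3 ⊗ 6) ⊕ (2 ⊗ -5)) ⊗ ((6 ⊗ 3) ⊕ (9 ⊗ 2))) gives 6.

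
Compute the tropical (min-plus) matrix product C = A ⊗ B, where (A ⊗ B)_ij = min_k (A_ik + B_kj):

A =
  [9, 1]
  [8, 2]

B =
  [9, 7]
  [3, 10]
A ⊗ B =
  [4, 11]
  [5, 12]

Apply the min-plus product entry-by-entry:
  C[0][0] = min over k of (A[0][0] + B[0][0] = 9 + 9 = 18, A[0][1] + B[1][0] = 1 + 3 = 4) = 4 (attained at k = 1)
  C[0][1] = min over k of (A[0][0] + B[0][1] = 9 + 7 = 16, A[0][1] + B[1][1] = 1 + 10 = 11) = 11 (attained at k = 1)
  C[1][0] = min over k of (A[1][0] + B[0][0] = 8 + 9 = 17, A[1][1] + B[1][0] = 2 + 3 = 5) = 5 (attained at k = 1)
  C[1][1] = min over k of (A[1][0] + B[0][1] = 8 + 7 = 15, A[1][1] + B[1][1] = 2 + 10 = 12) = 12 (attained at k = 1)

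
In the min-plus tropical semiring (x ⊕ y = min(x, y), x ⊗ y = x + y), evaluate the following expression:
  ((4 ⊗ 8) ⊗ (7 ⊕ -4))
((4 ⊗ 8) ⊗ (7 ⊕ -4)) = 8

Expand innermost to outermost. Recall ⊕ takes the minimum of its arguments and ⊗ takes their sum. Working out the expression ((4 ⊗ 8) ⊗ (7 ⊕ -4)) gives 8.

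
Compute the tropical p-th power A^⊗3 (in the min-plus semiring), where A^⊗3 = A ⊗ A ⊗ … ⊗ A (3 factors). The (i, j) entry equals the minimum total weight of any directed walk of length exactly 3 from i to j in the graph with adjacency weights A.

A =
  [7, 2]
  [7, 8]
A^⊗3 =
  [16, 11]
  [16, 16]

Each entry (A^⊗3)_ij equals the minimum over all length-3 walks i = v_0 → v_1 → … → v_3 = j of Σ_t A[v_t][v_{t+1}]. For example, for (i, j) = (0, 1) we minimise over 4 possible intermediate vertex sequences; the minimum is 11, attained along the walk 0 → 1 → 0 → 1.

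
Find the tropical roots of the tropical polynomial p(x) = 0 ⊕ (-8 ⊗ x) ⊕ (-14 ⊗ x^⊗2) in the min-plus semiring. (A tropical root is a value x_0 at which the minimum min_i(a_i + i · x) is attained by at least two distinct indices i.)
Roots: {6, 8}

Each tropical root is a break point of the lower envelope of the lines y = a_i + i · x (there are 3 lines, with slopes 0, 1, ..., 2). Only the lines that attain the minimum somewhere contribute to roots; other lines are dominated. Here the surviving (envelope) indices are i = 2, i = 1, i = 0.
Intersections between consecutive envelope lines give the roots: for adjacent envelope indices i < j the intersection is x = (a_i − a_j) / (j − i). Reading off the sorted break points: {6, 8}.
Verification: at each break x_0, at least two indices attain the minimum of min_i(a_i + i · x_0).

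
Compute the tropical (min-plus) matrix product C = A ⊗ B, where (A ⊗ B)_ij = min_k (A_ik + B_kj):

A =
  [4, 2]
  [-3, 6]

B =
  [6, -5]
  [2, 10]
A ⊗ B =
  [4, -1]
  [3, -8]

Apply the min-plus product entry-by-entry:
  C[0][0] = min over k of (A[0][0] + B[0][0] = 4 + 6 = 10, A[0][1] + B[1][0] = 2 + 2 = 4) = 4 (attained at k = 1)
  C[0][1] = min over k of (A[0][0] + B[0][1] = 4 + -5 = -1, A[0][1] + B[1][1] = 2 + 10 = 12) = -1 (attained at k = 0)
  C[1][0] = min over k of (A[1][0] + B[0][0] = -3 + 6 = 3, A[1][1] + B[1][0] = 6 + 2 = 8) = 3 (attained at k = 0)
  C[1][1] = min over k of (A[1][0] + B[0][1] = -3 + -5 = -8, A[1][1] + B[1][1] = 6 + 10 = 16) = -8 (attained at k = 0)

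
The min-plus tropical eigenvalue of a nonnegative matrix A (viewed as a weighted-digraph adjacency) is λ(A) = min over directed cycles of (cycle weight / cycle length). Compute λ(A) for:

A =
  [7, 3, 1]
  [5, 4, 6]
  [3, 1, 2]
λ(A) = 2

Enumerate directed cycles and compute their means (weight / length). Sample:
  cycle 0 → 0: weight = 7, length = 1, mean = 7/1 ≈ 7.000
  cycle 1 → 1: weight = 4, length = 1, mean = 4/1 ≈ 4.000
  cycle 2 → 2: weight = 2, length = 1, mean = 2/1 ≈ 2.000
  cycle 0 → 1 → 0: weight = 8, length = 2, mean = 8/2 ≈ 4.000
  cycle 0 → 2 → 0: weight = 4, length = 2, mean = 4/2 ≈ 2.000
  cycle 1 → 0 → 1: weight = 8, length = 2, mean = 8/2 ≈ 4.000
Minimum mean = 2.000, attained e.g. along the cycle 2 → 2 with weight 2 and length 1. So λ(A) = 2/1 = 2.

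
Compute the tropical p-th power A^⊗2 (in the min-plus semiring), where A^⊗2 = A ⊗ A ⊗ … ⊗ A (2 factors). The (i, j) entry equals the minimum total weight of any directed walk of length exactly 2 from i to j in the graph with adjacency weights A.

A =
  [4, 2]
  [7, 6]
A^⊗2 =
  [8, 6]
  [11, 9]

Each entry (A^⊗2)_ij equals the minimum over all length-2 walks i = v_0 → v_1 → … → v_2 = j of Σ_t A[v_t][v_{t+1}]. For example, for (i, j) = (0, 1) we minimise over 2 possible intermediate vertex sequences; the minimum is 6, attained along the walk 0 → 0 → 1.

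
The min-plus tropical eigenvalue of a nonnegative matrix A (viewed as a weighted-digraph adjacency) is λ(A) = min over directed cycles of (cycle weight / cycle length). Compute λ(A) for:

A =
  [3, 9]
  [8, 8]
λ(A) = 3

Enumerate directed cycles and compute their means (weight / length). Sample:
  cycle 0 → 0: weight = 3, length = 1, mean = 3/1 ≈ 3.000
  cycle 1 → 1: weight = 8, length = 1, mean = 8/1 ≈ 8.000
  cycle 0 → 1 → 0: weight = 17, length = 2, mean = 17/2 ≈ 8.500
  cycle 1 → 0 → 1: weight = 17, length = 2, mean = 17/2 ≈ 8.500
Minimum mean = 3.000, attained e.g. along the cycle 0 → 0 with weight 3 and length 1. So λ(A) = 3/1 = 3.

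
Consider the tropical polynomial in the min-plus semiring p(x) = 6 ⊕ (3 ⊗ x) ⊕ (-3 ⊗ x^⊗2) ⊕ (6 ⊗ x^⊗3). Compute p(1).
p(1) = -1

A tropical monomial a ⊗ x^⊗i evaluates to a + i · x. Evaluating each term at x = 1:
  Term 0 contributes 6 + 0 · 1 = 6
  Term 1 contributes 3 + 1 · 1 = 4
  Term 2 contributes -3 + 2 · 1 = -1
  Term 3 contributes 6 + 3 · 1 = 9
p(1) = ⊕ of these = min[6, 4, -1, 9] = -1.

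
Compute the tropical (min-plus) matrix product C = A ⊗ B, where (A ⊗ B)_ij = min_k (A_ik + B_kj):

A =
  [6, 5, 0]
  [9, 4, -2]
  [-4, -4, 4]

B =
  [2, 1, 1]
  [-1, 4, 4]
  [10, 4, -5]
A ⊗ B =
  [4, 4, -5]
  [3, 2, -7]
  [-5, -3, -3]

Apply the min-plus product entry-by-entry:
  C[0][0] = min over k of (A[0][0] + B[0][0] = 6 + 2 = 8, A[0][1] + B[1][0] = 5 + -1 = 4, A[0][2] + B[2][0] = 0 + 10 = 10) = 4 (attained at k = 1)
  C[0][1] = min over k of (A[0][0] + B[0][1] = 6 + 1 = 7, A[0][1] + B[1][1] = 5 + 4 = 9, A[0][2] + B[2][1] = 0 + 4 = 4) = 4 (attained at k = 2)
  C[0][2] = min over k of (A[0][0] + B[0][2] = 6 + 1 = 7, A[0][1] + B[1][2] = 5 + 4 = 9, A[0][2] + B[2][2] = 0 + -5 = -5) = -5 (attained at k = 2)
  C[1][0] = min over k of (A[1][0] + B[0][0] = 9 + 2 = 11, A[1][1] + B[1][0] = 4 + -1 = 3, A[1][2] + B[2][0] = -2 + 10 = 8) = 3 (attained at k = 1)
  C[1][1] = min over k of (A[1][0] + B[0][1] = 9 + 1 = 10, A[1][1] + B[1][1] = 4 + 4 = 8, A[1][2] + B[2][1] = -2 + 4 = 2) = 2 (attained at k = 2)
  C[1][2] = min over k of (A[1][0] + B[0][2] = 9 + 1 = 10, A[1][1] + B[1][2] = 4 + 4 = 8, A[1][2] + B[2][2] = -2 + -5 = -7) = -7 (attained at k = 2)
  C[2][0] = min over k of (A[2][0] + B[0][0] = -4 + 2 = -2, A[2][1] + B[1][0] = -4 + -1 = -5, A[2][2] + B[2][0] = 4 + 10 = 14) = -5 (attained at k = 1)
  C[2][1] = min over k of (A[2][0] + B[0][1] = -4 + 1 = -3, A[2][1] + B[1][1] = -4 + 4 = 0, A[2][2] + B[2][1] = 4 + 4 = 8) = -3 (attained at k = 0)
  C[2][2] = min over k of (A[2][0] + B[0][2] = -4 + 1 = -3, A[2][1] + B[1][2] = -4 + 4 = 0, A[2][2] + B[2][2] = 4 + -5 = -1) = -3 (attained at k = 0)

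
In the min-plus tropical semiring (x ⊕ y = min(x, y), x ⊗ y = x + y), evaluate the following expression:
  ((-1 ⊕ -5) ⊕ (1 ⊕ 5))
((-1 ⊕ -5) ⊕ (1 ⊕ 5)) = -5

Expand innermost to outermost. Recall ⊕ takes the minimum of its arguments and ⊗ takes their sum. Working out the expression ((-1 ⊕ -5) ⊕ (1 ⊕ 5)) gives -5.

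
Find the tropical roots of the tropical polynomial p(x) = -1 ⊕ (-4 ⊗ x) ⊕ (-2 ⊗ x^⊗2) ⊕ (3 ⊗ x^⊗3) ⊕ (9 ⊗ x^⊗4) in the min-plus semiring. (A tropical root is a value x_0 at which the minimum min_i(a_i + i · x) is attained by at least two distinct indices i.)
Roots: {-6, -5, -2, 3}

Each tropical root is a break point of the lower envelope of the lines y = a_i + i · x (there are 5 lines, with slopes 0, 1, ..., 4). Only the lines that attain the minimum somewhere contribute to roots; other lines are dominated. Here the surviving (envelope) indices are i = 4, i = 3, i = 2, i = 1, i = 0.
Intersections between consecutive envelope lines give the roots: for adjacent envelope indices i < j the intersection is x = (a_i − a_j) / (j − i). Reading off the sorted break points: {-6, -5, -2, 3}.
Verification: at each break x_0, at least two indices attain the minimum of min_i(a_i + i · x_0).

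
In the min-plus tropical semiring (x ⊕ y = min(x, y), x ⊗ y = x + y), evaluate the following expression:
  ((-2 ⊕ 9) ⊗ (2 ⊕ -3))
((-2 ⊕ 9) ⊗ (2 ⊕ -3)) = -5

Expand innermost to outermost. Recall ⊕ takes the minimum of its arguments and ⊗ takes their sum. Working out the expression ((-2 ⊕ 9) ⊗ (2 ⊕ -3)) gives -5.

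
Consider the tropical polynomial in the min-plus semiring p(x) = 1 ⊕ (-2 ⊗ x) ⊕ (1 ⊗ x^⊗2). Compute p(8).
p(8) = 1

A tropical monomial a ⊗ x^⊗i evaluates to a + i · x. Evaluating each term at x = 8:
  Term 0 contributes 1 + 0 · 8 = 1
  Term 1 contributes -2 + 1 · 8 = 6
  Term 2 contributes 1 + 2 · 8 = 17
p(8) = ⊕ of these = min[1, 6, 17] = 1.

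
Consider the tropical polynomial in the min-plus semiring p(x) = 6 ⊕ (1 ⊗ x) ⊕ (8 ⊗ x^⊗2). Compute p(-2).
p(-2) = -1

A tropical monomial a ⊗ x^⊗i evaluates to a + i · x. Evaluating each term at x = -2:
  Term 0 contributes 6 + 0 · -2 = 6
  Term 1 contributes 1 + 1 · -2 = -1
  Term 2 contributes 8 + 2 · -2 = 4
p(-2) = ⊕ of these = min[6, -1, 4] = -1.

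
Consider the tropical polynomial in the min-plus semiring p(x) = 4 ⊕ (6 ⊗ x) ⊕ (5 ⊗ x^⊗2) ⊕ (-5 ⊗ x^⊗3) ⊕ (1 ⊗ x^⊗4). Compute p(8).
p(8) = 4

A tropical monomial a ⊗ x^⊗i evaluates to a + i · x. Evaluating each term at x = 8:
  Term 0 contributes 4 + 0 · 8 = 4
  Term 1 contributes 6 + 1 · 8 = 14
  Term 2 contributes 5 + 2 · 8 = 21
  Term 3 contributes -5 + 3 · 8 = 19
  Term 4 contributes 1 + 4 · 8 = 33
p(8) = ⊕ of these = min[4, 14, 21, 19, 33] = 4.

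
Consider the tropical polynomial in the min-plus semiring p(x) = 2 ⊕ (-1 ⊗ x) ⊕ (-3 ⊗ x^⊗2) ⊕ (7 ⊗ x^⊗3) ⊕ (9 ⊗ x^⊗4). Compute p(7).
p(7) = 2

A tropical monomial a ⊗ x^⊗i evaluates to a + i · x. Evaluating each term at x = 7:
  Term 0 contributes 2 + 0 · 7 = 2
  Term 1 contributes -1 + 1 · 7 = 6
  Term 2 contributes -3 + 2 · 7 = 11
  Term 3 contributes 7 + 3 · 7 = 28
  Term 4 contributes 9 + 4 · 7 = 37
p(7) = ⊕ of these = min[2, 6, 11, 28, 37] = 2.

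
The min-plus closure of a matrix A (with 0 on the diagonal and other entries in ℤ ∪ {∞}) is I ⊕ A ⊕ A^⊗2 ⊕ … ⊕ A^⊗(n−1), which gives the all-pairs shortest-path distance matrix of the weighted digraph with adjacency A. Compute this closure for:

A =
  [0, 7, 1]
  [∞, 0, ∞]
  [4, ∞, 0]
Closure =
  [0, 7, 1]
  [∞, 0, ∞]
  [4, 11, 0]

This is the Floyd-Warshall all-pairs shortest-path computation. For each intermediate vertex k = 0, 1, …, 2, update dist[i][j] ← min(dist[i][j], dist[i][k] + dist[k][j]). The final matrix gives, for each (i, j), the minimum total weight of any directed path from i to j (possibly empty when i = j).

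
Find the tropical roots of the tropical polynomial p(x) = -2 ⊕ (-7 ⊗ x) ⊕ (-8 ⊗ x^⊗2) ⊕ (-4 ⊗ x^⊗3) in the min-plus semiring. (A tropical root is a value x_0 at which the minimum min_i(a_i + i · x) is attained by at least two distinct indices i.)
Roots: {-4, 1, 5}

Each tropical root is a break point of the lower envelope of the lines y = a_i + i · x (there are 4 lines, with slopes 0, 1, ..., 3). Only the lines that attain the minimum somewhere contribute to roots; other lines are dominated. Here the surviving (envelope) indices are i = 3, i = 2, i = 1, i = 0.
Intersections between consecutive envelope lines give the roots: for adjacent envelope indices i < j the intersection is x = (a_i − a_j) / (j − i). Reading off the sorted break points: {-4, 1, 5}.
Verification: at each break x_0, at least two indices attain the minimum of min_i(a_i + i · x_0).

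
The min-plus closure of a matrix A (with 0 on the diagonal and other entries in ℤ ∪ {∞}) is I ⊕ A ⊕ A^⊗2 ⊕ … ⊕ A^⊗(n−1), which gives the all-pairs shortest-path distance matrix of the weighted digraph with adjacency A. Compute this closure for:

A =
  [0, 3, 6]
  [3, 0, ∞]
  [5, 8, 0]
Closure =
  [0, 3, 6]
  [3, 0, 9]
  [5, 8, 0]

This is the Floyd-Warshall all-pairs shortest-path computation. For each intermediate vertex k = 0, 1, …, 2, update dist[i][j] ← min(dist[i][j], dist[i][k] + dist[k][j]). The final matrix gives, for each (i, j), the minimum total weight of any directed path from i to j (possibly empty when i = j).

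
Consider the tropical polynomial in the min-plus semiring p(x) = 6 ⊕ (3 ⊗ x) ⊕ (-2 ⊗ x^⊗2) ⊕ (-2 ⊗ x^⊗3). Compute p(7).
p(7) = 6

A tropical monomial a ⊗ x^⊗i evaluates to a + i · x. Evaluating each term at x = 7:
  Term 0 contributes 6 + 0 · 7 = 6
  Term 1 contributes 3 + 1 · 7 = 10
  Term 2 contributes -2 + 2 · 7 = 12
  Term 3 contributes -2 + 3 · 7 = 19
p(7) = ⊕ of these = min[6, 10, 12, 19] = 6.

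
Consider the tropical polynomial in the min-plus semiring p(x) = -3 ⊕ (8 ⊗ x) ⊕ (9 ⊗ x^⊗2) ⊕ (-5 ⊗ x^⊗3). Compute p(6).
p(6) = -3

A tropical monomial a ⊗ x^⊗i evaluates to a + i · x. Evaluating each term at x = 6:
  Term 0 contributes -3 + 0 · 6 = -3
  Term 1 contributes 8 + 1 · 6 = 14
  Term 2 contributes 9 + 2 · 6 = 21
  Term 3 contributes -5 + 3 · 6 = 13
p(6) = ⊕ of these = min[-3, 14, 21, 13] = -3.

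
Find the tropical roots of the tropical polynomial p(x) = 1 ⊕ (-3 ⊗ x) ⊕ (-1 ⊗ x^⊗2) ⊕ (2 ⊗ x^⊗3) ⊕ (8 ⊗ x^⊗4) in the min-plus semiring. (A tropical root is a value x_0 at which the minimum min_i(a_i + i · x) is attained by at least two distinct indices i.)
Roots: {-6, -3, -2, 4}

Each tropical root is a break point of the lower envelope of the lines y = a_i + i · x (there are 5 lines, with slopes 0, 1, ..., 4). Only the lines that attain the minimum somewhere contribute to roots; other lines are dominated. Here the surviving (envelope) indices are i = 4, i = 3, i = 2, i = 1, i = 0.
Intersections between consecutive envelope lines give the roots: for adjacent envelope indices i < j the intersection is x = (a_i − a_j) / (j − i). Reading off the sorted break points: {-6, -3, -2, 4}.
Verification: at each break x_0, at least two indices attain the minimum of min_i(a_i + i · x_0).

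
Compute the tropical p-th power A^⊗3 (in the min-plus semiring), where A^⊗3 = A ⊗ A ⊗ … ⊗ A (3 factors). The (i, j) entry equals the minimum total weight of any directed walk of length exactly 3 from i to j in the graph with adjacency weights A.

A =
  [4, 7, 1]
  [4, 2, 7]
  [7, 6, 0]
A^⊗3 =
  [8, 7, 1]
  [8, 6, 5]
  [7, 6, 0]

Each entry (A^⊗3)_ij equals the minimum over all length-3 walks i = v_0 → v_1 → … → v_3 = j of Σ_t A[v_t][v_{t+1}]. For example, for (i, j) = (0, 2) we minimise over 9 possible intermediate vertex sequences; the minimum is 1, attained along the walk 0 → 2 → 2 → 2.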